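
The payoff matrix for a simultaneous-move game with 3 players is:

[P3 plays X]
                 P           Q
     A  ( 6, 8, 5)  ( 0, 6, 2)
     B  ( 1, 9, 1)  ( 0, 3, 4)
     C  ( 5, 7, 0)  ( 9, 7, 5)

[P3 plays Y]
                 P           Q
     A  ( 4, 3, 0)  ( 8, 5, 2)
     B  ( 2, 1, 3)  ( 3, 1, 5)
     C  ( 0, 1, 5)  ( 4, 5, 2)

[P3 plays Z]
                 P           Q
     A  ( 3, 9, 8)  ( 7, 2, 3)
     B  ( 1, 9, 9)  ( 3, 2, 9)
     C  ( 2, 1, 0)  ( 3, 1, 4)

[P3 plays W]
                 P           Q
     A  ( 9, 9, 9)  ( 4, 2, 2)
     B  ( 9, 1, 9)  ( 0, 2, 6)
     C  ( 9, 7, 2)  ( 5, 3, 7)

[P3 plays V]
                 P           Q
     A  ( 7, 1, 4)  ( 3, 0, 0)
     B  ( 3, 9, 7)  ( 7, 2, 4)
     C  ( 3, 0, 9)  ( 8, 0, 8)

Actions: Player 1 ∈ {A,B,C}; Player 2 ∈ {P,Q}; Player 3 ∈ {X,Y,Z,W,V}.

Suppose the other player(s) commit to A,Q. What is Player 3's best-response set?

u_3(X vs A,Q) = 2
u_3(Y vs A,Q) = 2
u_3(Z vs A,Q) = 3
u_3(W vs A,Q) = 2
u_3(V vs A,Q) = 0
max payoff 3 at {Z}

argmax u_3 = {Z}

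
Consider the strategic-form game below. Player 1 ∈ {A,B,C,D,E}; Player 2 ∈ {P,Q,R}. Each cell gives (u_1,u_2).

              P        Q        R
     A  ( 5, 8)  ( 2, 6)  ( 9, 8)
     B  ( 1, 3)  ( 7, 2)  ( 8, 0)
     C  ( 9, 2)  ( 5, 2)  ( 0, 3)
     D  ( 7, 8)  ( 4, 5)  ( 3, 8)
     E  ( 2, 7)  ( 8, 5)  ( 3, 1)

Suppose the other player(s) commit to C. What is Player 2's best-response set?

argmax u_2 = {R}

u_2(P vs C) = 2
u_2(Q vs C) = 2
u_2(R vs C) = 3
max payoff 3 at {R}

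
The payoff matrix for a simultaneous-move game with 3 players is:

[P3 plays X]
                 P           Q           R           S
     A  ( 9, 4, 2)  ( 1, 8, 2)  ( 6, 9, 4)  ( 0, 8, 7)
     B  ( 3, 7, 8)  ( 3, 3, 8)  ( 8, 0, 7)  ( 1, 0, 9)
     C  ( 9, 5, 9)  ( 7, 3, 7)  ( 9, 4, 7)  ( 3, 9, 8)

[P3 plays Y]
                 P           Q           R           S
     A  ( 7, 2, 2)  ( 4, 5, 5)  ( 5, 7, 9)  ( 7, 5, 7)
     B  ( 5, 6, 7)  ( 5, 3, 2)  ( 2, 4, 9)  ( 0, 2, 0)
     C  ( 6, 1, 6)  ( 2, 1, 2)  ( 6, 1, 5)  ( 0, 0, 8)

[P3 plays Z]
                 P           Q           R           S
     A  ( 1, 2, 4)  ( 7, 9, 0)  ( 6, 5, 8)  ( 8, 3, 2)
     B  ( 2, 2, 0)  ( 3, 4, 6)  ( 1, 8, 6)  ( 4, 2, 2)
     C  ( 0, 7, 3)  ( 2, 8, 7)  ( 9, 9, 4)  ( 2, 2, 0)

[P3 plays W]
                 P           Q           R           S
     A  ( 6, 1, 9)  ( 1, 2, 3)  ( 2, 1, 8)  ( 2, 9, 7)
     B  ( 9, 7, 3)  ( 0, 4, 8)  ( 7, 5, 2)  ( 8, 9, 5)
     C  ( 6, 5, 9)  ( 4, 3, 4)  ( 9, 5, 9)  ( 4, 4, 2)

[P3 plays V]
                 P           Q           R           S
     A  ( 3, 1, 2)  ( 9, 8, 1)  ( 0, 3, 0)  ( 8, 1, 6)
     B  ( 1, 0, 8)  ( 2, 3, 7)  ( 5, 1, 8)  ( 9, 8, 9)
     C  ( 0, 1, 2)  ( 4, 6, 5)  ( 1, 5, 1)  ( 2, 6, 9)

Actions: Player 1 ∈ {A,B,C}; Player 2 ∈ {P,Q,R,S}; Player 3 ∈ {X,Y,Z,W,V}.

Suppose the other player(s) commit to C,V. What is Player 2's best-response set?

BR_2 = {Q,S}

u_2(P vs C,V) = 1
u_2(Q vs C,V) = 6
u_2(R vs C,V) = 5
u_2(S vs C,V) = 6
max payoff 6 at {Q,S}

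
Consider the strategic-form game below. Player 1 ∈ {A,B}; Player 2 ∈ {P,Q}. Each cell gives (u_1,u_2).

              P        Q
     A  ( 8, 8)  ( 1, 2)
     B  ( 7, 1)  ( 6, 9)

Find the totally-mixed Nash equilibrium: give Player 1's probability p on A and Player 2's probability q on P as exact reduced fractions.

P1 indiff ⇒ q·8+(1-q)·1 = q·7+(1-q)·6 ⇒ q(1) = (1-q)(5) ⇒ q = 5/6
P2 indiff ⇒ p·8+(1-p)·1 = p·2+(1-p)·9 ⇒ p(6) = (1-p)(8) ⇒ p = 4/7

p=4/7, q=5/6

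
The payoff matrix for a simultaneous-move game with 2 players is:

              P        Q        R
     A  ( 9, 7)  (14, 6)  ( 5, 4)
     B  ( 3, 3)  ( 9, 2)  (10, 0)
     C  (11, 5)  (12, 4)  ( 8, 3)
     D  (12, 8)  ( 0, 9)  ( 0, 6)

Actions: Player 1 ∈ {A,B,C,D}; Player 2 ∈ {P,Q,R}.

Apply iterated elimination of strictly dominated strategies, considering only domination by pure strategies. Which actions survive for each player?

Survivors P1:{A,C,D} P2:{P,Q}

P2 drop R (P beats it: A:7>4 B:3>0 C:5>3 D:8>6)
P1 drop B (A beats it: P:9>3 Q:14>9)
P1→{A,C,D} P2→{P,Q}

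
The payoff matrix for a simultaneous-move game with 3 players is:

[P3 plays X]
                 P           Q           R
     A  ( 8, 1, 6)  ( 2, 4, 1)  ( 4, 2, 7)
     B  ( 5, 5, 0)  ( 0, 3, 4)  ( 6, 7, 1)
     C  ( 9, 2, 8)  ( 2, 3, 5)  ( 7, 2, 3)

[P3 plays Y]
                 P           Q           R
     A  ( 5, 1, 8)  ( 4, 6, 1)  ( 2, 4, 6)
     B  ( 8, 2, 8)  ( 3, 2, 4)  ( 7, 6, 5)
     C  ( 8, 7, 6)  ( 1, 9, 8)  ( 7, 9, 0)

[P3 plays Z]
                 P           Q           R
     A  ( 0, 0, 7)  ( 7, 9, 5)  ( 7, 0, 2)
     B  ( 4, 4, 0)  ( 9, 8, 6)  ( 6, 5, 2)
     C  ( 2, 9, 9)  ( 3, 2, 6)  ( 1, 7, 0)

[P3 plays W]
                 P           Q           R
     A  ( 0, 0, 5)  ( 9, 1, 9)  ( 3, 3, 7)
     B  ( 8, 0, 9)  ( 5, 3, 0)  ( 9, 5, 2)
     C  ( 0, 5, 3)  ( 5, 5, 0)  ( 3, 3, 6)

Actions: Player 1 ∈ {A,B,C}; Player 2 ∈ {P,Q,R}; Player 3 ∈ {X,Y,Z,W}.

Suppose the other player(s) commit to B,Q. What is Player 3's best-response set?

P3 best: {Z}

u_3(X vs B,Q) = 4
u_3(Y vs B,Q) = 4
u_3(Z vs B,Q) = 6
u_3(W vs B,Q) = 0
max payoff 6 at {Z}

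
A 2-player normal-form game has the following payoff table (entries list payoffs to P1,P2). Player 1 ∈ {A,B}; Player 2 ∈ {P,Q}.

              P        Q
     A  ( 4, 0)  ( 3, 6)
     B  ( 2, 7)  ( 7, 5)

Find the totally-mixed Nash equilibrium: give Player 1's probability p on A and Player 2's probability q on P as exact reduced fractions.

P1 indiff ⇒ q·4+(1-q)·3 = q·2+(1-q)·7 ⇒ q(2) = (1-q)(4) ⇒ q = 2/3
P2 indiff ⇒ p·0+(1-p)·7 = p·6+(1-p)·5 ⇒ p(-6) = (1-p)(-2) ⇒ p = 1/4

p=1/4, q=2/3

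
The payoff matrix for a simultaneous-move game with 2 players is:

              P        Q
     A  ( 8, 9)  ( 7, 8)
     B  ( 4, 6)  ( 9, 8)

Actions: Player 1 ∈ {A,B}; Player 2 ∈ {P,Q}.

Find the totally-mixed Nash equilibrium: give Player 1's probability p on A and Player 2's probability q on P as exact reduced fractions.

P1 mixes 2/3 on A; P2 mixes 1/3 on P

P1 indiff ⇒ q·8+(1-q)·7 = q·4+(1-q)·9 ⇒ q(4) = (1-q)(2) ⇒ q = 1/3
P2 indiff ⇒ p·9+(1-p)·6 = p·8+(1-p)·8 ⇒ p(1) = (1-p)(2) ⇒ p = 2/3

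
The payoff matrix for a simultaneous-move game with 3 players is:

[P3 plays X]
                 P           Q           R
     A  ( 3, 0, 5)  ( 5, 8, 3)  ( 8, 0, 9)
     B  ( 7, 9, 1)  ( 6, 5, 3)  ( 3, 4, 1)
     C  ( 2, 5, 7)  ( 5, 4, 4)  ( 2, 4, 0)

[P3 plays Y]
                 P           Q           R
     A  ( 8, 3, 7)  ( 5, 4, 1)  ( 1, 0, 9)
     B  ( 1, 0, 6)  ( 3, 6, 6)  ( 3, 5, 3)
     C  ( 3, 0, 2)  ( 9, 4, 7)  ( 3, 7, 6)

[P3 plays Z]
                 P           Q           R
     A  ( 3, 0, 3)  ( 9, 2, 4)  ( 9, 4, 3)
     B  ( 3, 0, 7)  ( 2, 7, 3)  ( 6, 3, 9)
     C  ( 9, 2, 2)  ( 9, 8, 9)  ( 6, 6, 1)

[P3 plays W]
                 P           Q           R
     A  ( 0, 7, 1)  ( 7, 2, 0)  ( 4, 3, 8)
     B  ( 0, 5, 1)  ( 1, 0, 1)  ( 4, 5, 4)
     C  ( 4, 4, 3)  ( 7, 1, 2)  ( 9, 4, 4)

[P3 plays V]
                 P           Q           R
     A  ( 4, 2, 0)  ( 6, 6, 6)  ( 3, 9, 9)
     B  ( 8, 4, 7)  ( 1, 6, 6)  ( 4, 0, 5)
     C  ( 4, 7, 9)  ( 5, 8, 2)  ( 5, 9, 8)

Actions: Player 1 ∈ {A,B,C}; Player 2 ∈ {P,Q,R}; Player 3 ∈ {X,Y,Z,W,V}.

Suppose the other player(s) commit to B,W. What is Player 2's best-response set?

u_2(P vs B,W) = 5
u_2(Q vs B,W) = 0
u_2(R vs B,W) = 5
max payoff 5 at {P,R}

argmax u_2 = {P,R}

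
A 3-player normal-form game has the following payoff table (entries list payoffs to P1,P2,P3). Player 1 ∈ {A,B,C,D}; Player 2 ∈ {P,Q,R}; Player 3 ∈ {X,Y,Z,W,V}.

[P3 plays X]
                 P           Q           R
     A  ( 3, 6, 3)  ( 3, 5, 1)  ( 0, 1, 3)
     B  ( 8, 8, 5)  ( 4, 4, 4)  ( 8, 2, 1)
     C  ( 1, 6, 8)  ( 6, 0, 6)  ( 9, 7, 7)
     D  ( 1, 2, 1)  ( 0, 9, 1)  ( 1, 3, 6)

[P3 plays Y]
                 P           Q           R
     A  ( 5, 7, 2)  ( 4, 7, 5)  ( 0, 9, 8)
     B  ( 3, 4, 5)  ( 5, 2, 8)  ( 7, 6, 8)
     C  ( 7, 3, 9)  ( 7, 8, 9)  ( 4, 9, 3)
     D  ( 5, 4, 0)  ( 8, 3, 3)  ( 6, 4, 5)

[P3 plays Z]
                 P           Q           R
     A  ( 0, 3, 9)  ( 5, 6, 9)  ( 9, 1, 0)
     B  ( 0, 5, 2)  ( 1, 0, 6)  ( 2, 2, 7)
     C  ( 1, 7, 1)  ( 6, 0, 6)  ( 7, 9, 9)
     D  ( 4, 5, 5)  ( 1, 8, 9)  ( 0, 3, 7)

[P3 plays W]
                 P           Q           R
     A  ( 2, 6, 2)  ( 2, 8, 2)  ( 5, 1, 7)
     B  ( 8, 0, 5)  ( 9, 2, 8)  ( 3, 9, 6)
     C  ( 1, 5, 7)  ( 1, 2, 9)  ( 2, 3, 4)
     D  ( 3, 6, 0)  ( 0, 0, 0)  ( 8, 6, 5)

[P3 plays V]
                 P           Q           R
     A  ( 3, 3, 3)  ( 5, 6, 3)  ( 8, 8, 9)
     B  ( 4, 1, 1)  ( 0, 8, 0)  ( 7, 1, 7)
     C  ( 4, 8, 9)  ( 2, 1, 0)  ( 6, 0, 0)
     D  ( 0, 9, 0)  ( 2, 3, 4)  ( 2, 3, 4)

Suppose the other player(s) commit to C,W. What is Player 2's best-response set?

u_2(P vs C,W) = 5
u_2(Q vs C,W) = 2
u_2(R vs C,W) = 3
max payoff 5 at {P}

BR_2 = {P}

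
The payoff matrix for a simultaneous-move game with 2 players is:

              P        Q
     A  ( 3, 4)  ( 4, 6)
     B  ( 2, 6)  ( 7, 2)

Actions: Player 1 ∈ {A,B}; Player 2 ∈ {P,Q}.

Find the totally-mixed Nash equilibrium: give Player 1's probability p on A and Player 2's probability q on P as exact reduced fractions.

(p,q) = (2/3, 3/4)

P1 indiff ⇒ q·3+(1-q)·4 = q·2+(1-q)·7 ⇒ q(1) = (1-q)(3) ⇒ q = 3/4
P2 indiff ⇒ p·4+(1-p)·6 = p·6+(1-p)·2 ⇒ p(-2) = (1-p)(-4) ⇒ p = 2/3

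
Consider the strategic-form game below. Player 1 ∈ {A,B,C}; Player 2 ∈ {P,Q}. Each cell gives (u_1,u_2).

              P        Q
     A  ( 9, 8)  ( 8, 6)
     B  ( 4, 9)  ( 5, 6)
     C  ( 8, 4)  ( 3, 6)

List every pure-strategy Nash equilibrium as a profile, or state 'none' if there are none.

(A,P): NE
(A,Q): not NE [P2→P gives 8>6]
(B,P): not NE [P1→A gives 9>4]
(B,Q): not NE [P1→A gives 8>5; P2→P gives 9>6]
(C,P): not NE [P1→A gives 9>8; P2→Q gives 6>4]
(C,Q): not NE [P1→A gives 8>3]

NE set: (A,P)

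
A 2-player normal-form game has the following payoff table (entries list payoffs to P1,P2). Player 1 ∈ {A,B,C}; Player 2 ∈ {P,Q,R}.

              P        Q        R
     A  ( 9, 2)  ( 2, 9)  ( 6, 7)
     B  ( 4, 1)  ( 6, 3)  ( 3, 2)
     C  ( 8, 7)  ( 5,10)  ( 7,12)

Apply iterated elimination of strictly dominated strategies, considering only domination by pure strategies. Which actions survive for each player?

P2 drop P (Q beats it: A:9>2 B:3>1 C:10>7)
P1 drop A (C beats it: Q:5>2 R:7>6)
P1→{B,C} P2→{Q,R}

IESDS → P1:{B,C} P2:{Q,R}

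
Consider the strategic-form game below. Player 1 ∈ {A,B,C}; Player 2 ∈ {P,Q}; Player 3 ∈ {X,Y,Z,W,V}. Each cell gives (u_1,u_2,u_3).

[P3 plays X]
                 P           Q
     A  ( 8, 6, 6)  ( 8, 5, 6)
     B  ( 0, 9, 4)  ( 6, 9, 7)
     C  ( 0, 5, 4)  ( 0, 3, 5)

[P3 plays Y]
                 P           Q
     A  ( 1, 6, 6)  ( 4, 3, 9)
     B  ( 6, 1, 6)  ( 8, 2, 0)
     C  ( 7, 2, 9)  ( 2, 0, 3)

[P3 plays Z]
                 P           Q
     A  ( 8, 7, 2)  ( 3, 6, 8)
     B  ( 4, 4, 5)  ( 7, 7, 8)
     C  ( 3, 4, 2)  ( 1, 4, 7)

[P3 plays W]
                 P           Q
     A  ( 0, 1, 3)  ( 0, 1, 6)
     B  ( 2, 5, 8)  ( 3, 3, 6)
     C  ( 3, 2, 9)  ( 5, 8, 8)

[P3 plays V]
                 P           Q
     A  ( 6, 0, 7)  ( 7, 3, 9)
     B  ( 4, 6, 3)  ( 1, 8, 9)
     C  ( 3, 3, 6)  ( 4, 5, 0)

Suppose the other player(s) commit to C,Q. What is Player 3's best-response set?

P3 best: {W}

u_3(X vs C,Q) = 5
u_3(Y vs C,Q) = 3
u_3(Z vs C,Q) = 7
u_3(W vs C,Q) = 8
u_3(V vs C,Q) = 0
max payoff 8 at {W}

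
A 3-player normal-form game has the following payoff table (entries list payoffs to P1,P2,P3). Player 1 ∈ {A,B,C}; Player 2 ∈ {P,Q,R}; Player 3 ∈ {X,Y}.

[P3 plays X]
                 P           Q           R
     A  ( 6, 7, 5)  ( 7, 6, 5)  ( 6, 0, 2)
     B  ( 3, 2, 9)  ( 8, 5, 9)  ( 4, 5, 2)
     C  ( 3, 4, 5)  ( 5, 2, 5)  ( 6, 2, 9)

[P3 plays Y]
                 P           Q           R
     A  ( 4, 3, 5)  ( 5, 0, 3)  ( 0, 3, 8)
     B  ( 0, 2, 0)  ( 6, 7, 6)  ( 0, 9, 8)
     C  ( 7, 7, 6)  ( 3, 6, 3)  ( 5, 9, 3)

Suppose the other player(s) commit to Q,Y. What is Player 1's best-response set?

u_1(A vs Q,Y) = 5
u_1(B vs Q,Y) = 6
u_1(C vs Q,Y) = 3
max payoff 6 at {B}

BR_1 = {B}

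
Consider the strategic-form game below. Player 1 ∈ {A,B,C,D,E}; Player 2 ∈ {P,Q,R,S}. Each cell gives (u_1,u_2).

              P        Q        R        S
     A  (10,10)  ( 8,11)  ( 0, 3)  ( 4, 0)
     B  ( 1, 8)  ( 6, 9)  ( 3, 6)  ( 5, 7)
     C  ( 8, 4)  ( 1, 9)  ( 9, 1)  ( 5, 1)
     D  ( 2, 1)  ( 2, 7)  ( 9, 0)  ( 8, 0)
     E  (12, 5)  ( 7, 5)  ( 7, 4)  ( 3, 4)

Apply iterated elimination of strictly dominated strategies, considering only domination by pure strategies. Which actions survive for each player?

Survivors P1:{A,E} P2:{P,Q}

P2 drop R (P beats it: A:10>3 B:8>6 C:4>1 D:1>0 E:5>4)
P2 drop S (P beats it: A:10>0 B:8>7 C:4>1 D:1>0 E:5>4)
P1 drop B (A beats it: P:10>1 Q:8>6)
P1 drop C (A beats it: P:10>8 Q:8>1)
P1 drop D (A beats it: P:10>2 Q:8>2)
P1→{A,E} P2→{P,Q}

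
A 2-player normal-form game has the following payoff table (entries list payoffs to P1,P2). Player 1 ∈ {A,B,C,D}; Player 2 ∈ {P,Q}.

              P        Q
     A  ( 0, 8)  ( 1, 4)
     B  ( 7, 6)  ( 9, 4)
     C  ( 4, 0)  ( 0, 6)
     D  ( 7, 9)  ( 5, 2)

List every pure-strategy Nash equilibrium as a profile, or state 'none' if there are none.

Nash profiles: (B,P), (D,P)

(A,P): not NE [P1→D gives 7>0]
(A,Q): not NE [P1→B gives 9>1; P2→P gives 8>4]
(B,P): NE
(B,Q): not NE [P2→P gives 6>4]
(C,P): not NE [P1→D gives 7>4; P2→Q gives 6>0]
(C,Q): not NE [P1→B gives 9>0]
(D,P): NE
(D,Q): not NE [P1→B gives 9>5; P2→P gives 9>2]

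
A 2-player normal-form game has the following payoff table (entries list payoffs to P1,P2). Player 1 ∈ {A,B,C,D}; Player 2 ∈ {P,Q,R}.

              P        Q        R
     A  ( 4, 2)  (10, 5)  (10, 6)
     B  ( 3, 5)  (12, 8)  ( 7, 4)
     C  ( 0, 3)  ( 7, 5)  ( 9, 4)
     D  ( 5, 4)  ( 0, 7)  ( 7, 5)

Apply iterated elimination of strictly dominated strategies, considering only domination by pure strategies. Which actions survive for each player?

P1 drop C (A beats it: P:4>0 Q:10>7 R:10>9)
P2 drop P (Q beats it: A:5>2 B:8>5 D:7>4)
P1 drop D (A beats it: Q:10>0 R:10>7)
P1→{A,B} P2→{Q,R}

IESDS → P1:{A,B} P2:{Q,R}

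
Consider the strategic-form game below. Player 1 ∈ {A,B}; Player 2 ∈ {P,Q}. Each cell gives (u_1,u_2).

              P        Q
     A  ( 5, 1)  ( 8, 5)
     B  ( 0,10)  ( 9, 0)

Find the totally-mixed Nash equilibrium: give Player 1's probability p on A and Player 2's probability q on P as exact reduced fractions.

P1 indiff ⇒ q·5+(1-q)·8 = q·0+(1-q)·9 ⇒ q(5) = (1-q)(1) ⇒ q = 1/6
P2 indiff ⇒ p·1+(1-p)·10 = p·5+(1-p)·0 ⇒ p(-4) = (1-p)(-10) ⇒ p = 5/7

P1 mixes 5/7 on A; P2 mixes 1/6 on P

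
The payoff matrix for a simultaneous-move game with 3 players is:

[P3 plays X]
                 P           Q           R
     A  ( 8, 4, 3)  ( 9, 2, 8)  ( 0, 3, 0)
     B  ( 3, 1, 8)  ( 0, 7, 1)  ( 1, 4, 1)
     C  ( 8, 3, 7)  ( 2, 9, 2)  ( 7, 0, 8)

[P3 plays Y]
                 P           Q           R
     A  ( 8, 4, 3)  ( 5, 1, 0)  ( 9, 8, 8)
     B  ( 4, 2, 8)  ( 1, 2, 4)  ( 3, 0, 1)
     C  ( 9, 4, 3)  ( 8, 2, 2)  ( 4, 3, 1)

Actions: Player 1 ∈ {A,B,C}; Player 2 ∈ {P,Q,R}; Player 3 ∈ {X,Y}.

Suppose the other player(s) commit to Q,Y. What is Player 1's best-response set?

BR_1 = {C}

u_1(A vs Q,Y) = 5
u_1(B vs Q,Y) = 1
u_1(C vs Q,Y) = 8
max payoff 8 at {C}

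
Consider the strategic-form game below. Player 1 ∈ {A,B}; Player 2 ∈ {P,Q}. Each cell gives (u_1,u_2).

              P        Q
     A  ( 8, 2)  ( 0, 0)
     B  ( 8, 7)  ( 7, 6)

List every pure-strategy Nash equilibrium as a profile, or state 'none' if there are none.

(A,P): NE
(A,Q): not NE [P1→B gives 7>0; P2→P gives 2>0]
(B,P): NE
(B,Q): not NE [P2→P gives 7>6]

PSNE = {(A,P), (B,P)}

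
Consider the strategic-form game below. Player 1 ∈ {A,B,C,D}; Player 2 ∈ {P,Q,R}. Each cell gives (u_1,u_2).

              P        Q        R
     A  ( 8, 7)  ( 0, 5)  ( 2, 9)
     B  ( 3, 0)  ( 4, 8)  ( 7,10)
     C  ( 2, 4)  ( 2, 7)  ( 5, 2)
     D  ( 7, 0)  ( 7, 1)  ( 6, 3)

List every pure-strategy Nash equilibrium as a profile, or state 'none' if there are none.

NE set: (B,R)

(A,P): not NE [P2→R gives 9>7]
(A,Q): not NE [P1→D gives 7>0; P2→R gives 9>5]
(A,R): not NE [P1→B gives 7>2]
(B,P): not NE [P1→A gives 8>3; P2→R gives 10>0]
(B,Q): not NE [P1→D gives 7>4; P2→R gives 10>8]
(B,R): NE
(C,P): not NE [P1→A gives 8>2; P2→Q gives 7>4]
(C,Q): not NE [P1→D gives 7>2]
(C,R): not NE [P1→B gives 7>5; P2→Q gives 7>2]
(D,P): not NE [P1→A gives 8>7; P2→R gives 3>0]
(D,Q): not NE [P2→R gives 3>1]
(D,R): not NE [P1→B gives 7>6]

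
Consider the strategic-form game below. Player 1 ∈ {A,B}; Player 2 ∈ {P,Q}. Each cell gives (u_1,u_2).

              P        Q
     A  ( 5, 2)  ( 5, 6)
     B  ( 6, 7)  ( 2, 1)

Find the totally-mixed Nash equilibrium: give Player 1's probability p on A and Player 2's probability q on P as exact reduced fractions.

P1 indiff ⇒ q·5+(1-q)·5 = q·6+(1-q)·2 ⇒ q(-1) = (1-q)(-3) ⇒ q = 3/4
P2 indiff ⇒ p·2+(1-p)·7 = p·6+(1-p)·1 ⇒ p(-4) = (1-p)(-6) ⇒ p = 3/5

P1 mixes 3/5 on A; P2 mixes 3/4 on P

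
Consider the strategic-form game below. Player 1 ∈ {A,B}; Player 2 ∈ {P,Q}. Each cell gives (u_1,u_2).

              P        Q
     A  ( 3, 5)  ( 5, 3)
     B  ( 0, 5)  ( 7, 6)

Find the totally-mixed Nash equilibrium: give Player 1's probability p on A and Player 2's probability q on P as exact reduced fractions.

P1 mixes 1/3 on A; P2 mixes 2/5 on P

P1 indiff ⇒ q·3+(1-q)·5 = q·0+(1-q)·7 ⇒ q(3) = (1-q)(2) ⇒ q = 2/5
P2 indiff ⇒ p·5+(1-p)·5 = p·3+(1-p)·6 ⇒ p(2) = (1-p)(1) ⇒ p = 1/3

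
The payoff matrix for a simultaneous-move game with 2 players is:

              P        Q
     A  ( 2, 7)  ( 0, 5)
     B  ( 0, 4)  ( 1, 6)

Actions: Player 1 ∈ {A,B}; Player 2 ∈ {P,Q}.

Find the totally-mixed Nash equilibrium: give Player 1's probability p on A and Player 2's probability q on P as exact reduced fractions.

P1 indiff ⇒ q·2+(1-q)·0 = q·0+(1-q)·1 ⇒ q(2) = (1-q)(1) ⇒ q = 1/3
P2 indiff ⇒ p·7+(1-p)·4 = p·5+(1-p)·6 ⇒ p(2) = (1-p)(2) ⇒ p = 1/2

(p,q) = (1/2, 1/3)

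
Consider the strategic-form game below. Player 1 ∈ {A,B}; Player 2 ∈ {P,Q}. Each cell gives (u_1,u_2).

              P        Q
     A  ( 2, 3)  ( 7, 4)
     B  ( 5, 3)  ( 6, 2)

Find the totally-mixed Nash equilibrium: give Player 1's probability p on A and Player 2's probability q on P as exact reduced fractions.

P1 indiff ⇒ q·2+(1-q)·7 = q·5+(1-q)·6 ⇒ q(-3) = (1-q)(-1) ⇒ q = 1/4
P2 indiff ⇒ p·3+(1-p)·3 = p·4+(1-p)·2 ⇒ p(-1) = (1-p)(-1) ⇒ p = 1/2

P1 mixes 1/2 on A; P2 mixes 1/4 on P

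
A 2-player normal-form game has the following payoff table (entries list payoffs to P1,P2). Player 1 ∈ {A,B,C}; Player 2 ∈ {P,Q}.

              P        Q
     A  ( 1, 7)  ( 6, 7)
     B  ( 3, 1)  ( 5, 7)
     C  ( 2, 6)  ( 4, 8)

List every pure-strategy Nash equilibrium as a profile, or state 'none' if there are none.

(A,P): not NE [P1→B gives 3>1]
(A,Q): NE
(B,P): not NE [P2→Q gives 7>1]
(B,Q): not NE [P1→A gives 6>5]
(C,P): not NE [P1→B gives 3>2; P2→Q gives 8>6]
(C,Q): not NE [P1→A gives 6>4]

Nash profiles: (A,Q)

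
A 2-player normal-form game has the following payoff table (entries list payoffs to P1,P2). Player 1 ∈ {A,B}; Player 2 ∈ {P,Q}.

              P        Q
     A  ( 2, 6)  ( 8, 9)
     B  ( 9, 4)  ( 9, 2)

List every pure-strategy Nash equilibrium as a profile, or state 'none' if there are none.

PSNE = {(B,P)}

(A,P): not NE [P1→B gives 9>2; P2→Q gives 9>6]
(A,Q): not NE [P1→B gives 9>8]
(B,P): NE
(B,Q): not NE [P2→P gives 4>2]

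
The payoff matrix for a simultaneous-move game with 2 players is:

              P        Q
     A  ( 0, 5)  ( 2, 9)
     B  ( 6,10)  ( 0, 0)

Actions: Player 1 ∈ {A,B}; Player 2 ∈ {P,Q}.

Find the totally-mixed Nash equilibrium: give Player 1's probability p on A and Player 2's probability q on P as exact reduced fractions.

P1 indiff ⇒ q·0+(1-q)·2 = q·6+(1-q)·0 ⇒ q(-6) = (1-q)(-2) ⇒ q = 1/4
P2 indiff ⇒ p·5+(1-p)·10 = p·9+(1-p)·0 ⇒ p(-4) = (1-p)(-10) ⇒ p = 5/7

P1 mixes 5/7 on A; P2 mixes 1/4 on P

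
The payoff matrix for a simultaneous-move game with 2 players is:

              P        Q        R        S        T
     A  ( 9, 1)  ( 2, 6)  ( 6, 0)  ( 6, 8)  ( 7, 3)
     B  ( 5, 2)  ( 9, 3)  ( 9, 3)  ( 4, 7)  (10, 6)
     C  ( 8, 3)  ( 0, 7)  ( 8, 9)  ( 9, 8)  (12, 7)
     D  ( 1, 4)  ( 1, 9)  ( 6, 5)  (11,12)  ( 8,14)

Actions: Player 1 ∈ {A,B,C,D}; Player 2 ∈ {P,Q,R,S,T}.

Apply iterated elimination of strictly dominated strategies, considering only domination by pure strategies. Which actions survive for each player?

P2 drop P (Q beats it: A:6>1 B:3>2 C:7>3 D:9>4)
P2 drop Q (S beats it: A:8>6 B:7>3 C:8>7 D:12>9)
P1 drop A (C beats it: R:8>6 S:9>6 T:12>7)
P1→{B,C,D} P2→{R,S,T}

Remaining: P1:{B,C,D} P2:{R,S,T}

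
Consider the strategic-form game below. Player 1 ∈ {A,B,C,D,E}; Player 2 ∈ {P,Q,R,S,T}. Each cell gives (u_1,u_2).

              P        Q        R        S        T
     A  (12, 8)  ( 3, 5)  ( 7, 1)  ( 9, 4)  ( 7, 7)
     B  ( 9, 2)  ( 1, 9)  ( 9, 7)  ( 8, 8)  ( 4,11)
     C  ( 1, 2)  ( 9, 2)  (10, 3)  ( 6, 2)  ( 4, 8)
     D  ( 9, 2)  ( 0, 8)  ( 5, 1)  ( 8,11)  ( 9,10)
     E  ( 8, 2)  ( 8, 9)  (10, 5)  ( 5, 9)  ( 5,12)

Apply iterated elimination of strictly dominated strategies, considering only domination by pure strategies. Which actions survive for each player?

IESDS → P1:{A,D} P2:{P,S,T}

P2 drop Q (T beats it: A:7>5 B:11>9 C:8>2 D:10>8 E:12>9)
P2 drop R (T beats it: A:7>1 B:11>7 C:8>3 D:10>1 E:12>5)
P1 drop B (A beats it: P:12>9 S:9>8 T:7>4)
P1 drop C (A beats it: P:12>1 S:9>6 T:7>4)
P1 drop E (A beats it: P:12>8 S:9>5 T:7>5)
P1→{A,D} P2→{P,S,T}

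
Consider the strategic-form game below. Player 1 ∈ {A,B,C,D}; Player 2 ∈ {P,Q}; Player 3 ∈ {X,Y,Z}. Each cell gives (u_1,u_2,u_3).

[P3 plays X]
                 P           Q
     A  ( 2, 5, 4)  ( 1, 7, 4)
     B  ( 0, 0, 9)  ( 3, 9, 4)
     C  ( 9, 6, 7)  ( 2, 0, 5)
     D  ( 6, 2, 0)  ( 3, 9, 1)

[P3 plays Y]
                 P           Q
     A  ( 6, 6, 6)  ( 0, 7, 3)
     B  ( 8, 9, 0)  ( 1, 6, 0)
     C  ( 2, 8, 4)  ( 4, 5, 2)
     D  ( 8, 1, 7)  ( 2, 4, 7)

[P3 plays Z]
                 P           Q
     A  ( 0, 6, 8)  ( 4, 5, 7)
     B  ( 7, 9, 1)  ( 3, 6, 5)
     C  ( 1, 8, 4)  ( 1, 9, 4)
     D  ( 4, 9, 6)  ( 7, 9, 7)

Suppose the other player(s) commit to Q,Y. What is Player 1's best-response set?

u_1(A vs Q,Y) = 0
u_1(B vs Q,Y) = 1
u_1(C vs Q,Y) = 4
u_1(D vs Q,Y) = 2
max payoff 4 at {C}

P1 best: {C}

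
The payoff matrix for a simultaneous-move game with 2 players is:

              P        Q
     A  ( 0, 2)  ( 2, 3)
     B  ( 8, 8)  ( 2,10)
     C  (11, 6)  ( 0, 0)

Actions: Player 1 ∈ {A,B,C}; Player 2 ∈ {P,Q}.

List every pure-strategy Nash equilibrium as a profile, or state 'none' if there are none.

(A,P): not NE [P1→C gives 11>0; P2→Q gives 3>2]
(A,Q): NE
(B,P): not NE [P1→C gives 11>8; P2→Q gives 10>8]
(B,Q): NE
(C,P): NE
(C,Q): not NE [P1→B gives 2>0; P2→P gives 6>0]

NE set: (A,Q), (B,Q), (C,P)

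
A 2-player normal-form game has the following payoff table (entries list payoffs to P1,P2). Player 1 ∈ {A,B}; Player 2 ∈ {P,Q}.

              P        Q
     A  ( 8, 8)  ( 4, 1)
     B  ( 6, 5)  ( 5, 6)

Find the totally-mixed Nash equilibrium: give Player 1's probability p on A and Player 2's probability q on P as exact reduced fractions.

P1 mixes 1/8 on A; P2 mixes 1/3 on P

P1 indiff ⇒ q·8+(1-q)·4 = q·6+(1-q)·5 ⇒ q(2) = (1-q)(1) ⇒ q = 1/3
P2 indiff ⇒ p·8+(1-p)·5 = p·1+(1-p)·6 ⇒ p(7) = (1-p)(1) ⇒ p = 1/8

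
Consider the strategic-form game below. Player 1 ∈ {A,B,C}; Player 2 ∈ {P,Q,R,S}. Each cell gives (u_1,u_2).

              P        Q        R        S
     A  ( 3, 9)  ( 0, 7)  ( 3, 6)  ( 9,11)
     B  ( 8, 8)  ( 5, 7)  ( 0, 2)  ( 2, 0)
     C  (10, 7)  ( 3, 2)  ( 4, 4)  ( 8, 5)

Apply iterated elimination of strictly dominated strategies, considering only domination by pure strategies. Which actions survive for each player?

Remaining: P1:{A,C} P2:{P,S}

P2 drop Q (P beats it: A:9>7 B:8>7 C:7>2)
P1 drop B (C beats it: P:10>8 R:4>0 S:8>2)
P2 drop R (P beats it: A:9>6 C:7>4)
P1→{A,C} P2→{P,S}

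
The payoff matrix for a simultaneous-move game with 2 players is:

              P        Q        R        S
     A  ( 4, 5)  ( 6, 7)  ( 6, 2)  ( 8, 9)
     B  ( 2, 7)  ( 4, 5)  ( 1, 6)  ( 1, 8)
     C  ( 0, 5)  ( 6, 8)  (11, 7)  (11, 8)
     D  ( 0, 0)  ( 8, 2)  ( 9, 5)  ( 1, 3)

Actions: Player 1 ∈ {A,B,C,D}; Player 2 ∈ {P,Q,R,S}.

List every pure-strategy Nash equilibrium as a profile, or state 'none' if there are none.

(A,P): not NE [P2→S gives 9>5]
(A,Q): not NE [P1→D gives 8>6; P2→S gives 9>7]
(A,R): not NE [P1→C gives 11>6; P2→S gives 9>2]
(A,S): not NE [P1→C gives 11>8]
(B,P): not NE [P1→A gives 4>2; P2→S gives 8>7]
(B,Q): not NE [P1→D gives 8>4; P2→S gives 8>5]
(B,R): not NE [P1→C gives 11>1; P2→S gives 8>6]
(B,S): not NE [P1→C gives 11>1]
(C,P): not NE [P1→A gives 4>0; P2→S gives 8>5]
(C,Q): not NE [P1→D gives 8>6]
(C,R): not NE [P2→S gives 8>7]
(C,S): NE
(D,P): not NE [P1→A gives 4>0; P2→R gives 5>0]
(D,Q): not NE [P2→R gives 5>2]
(D,R): not NE [P1→C gives 11>9]
(D,S): not NE [P1→C gives 11>1; P2→R gives 5>3]

NE set: (C,S)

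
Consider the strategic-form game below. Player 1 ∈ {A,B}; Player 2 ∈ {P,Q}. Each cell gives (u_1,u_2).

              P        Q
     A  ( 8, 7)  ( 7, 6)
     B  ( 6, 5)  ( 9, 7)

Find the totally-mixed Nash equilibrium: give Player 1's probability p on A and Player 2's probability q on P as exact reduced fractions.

(p,q) = (2/3, 1/2)

P1 indiff ⇒ q·8+(1-q)·7 = q·6+(1-q)·9 ⇒ q(2) = (1-q)(2) ⇒ q = 1/2
P2 indiff ⇒ p·7+(1-p)·5 = p·6+(1-p)·7 ⇒ p(1) = (1-p)(2) ⇒ p = 2/3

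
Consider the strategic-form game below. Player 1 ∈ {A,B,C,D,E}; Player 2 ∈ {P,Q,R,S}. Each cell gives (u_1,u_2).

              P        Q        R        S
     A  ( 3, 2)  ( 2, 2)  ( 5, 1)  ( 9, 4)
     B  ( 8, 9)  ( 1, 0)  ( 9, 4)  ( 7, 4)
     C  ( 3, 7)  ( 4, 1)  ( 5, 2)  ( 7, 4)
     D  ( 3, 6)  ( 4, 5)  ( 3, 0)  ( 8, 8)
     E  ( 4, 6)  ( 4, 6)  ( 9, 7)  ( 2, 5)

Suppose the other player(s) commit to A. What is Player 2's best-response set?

u_2(P vs A) = 2
u_2(Q vs A) = 2
u_2(R vs A) = 1
u_2(S vs A) = 4
max payoff 4 at {S}

BR_2 = {S}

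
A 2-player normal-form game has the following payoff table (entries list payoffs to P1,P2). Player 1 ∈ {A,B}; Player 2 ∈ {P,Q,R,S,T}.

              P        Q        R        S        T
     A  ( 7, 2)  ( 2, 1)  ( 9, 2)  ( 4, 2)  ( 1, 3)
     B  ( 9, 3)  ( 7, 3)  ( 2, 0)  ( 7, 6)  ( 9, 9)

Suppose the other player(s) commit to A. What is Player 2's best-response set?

BR_2 = {T}

u_2(P vs A) = 2
u_2(Q vs A) = 1
u_2(R vs A) = 2
u_2(S vs A) = 2
u_2(T vs A) = 3
max payoff 3 at {T}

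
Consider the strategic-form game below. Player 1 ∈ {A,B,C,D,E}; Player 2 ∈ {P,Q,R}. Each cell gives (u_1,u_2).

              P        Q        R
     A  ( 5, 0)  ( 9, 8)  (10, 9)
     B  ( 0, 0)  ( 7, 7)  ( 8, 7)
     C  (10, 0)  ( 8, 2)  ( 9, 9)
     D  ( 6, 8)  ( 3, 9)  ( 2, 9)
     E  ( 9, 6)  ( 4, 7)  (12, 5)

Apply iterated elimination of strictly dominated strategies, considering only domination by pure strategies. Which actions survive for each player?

P1 drop B (A beats it: P:5>0 Q:9>7 R:10>8)
P1 drop D (C beats it: P:10>6 Q:8>3 R:9>2)
P2 drop P (Q beats it: A:8>0 C:2>0 E:7>6)
P1 drop C (A beats it: Q:9>8 R:10>9)
P1→{A,E} P2→{Q,R}

Remaining: P1:{A,E} P2:{Q,R}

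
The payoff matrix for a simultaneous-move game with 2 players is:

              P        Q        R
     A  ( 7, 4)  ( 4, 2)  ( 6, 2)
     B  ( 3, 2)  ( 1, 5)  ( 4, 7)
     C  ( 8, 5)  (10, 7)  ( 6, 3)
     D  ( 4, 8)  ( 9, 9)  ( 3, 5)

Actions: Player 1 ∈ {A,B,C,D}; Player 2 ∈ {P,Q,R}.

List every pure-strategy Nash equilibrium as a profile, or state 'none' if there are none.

(A,P): not NE [P1→C gives 8>7]
(A,Q): not NE [P1→C gives 10>4; P2→P gives 4>2]
(A,R): not NE [P2→P gives 4>2]
(B,P): not NE [P1→C gives 8>3; P2→R gives 7>2]
(B,Q): not NE [P1→C gives 10>1; P2→R gives 7>5]
(B,R): not NE [P1→C gives 6>4]
(C,P): not NE [P2→Q gives 7>5]
(C,Q): NE
(C,R): not NE [P2→Q gives 7>3]
(D,P): not NE [P1→C gives 8>4; P2→Q gives 9>8]
(D,Q): not NE [P1→C gives 10>9]
(D,R): not NE [P1→C gives 6>3; P2→Q gives 9>5]

PSNE = {(C,Q)}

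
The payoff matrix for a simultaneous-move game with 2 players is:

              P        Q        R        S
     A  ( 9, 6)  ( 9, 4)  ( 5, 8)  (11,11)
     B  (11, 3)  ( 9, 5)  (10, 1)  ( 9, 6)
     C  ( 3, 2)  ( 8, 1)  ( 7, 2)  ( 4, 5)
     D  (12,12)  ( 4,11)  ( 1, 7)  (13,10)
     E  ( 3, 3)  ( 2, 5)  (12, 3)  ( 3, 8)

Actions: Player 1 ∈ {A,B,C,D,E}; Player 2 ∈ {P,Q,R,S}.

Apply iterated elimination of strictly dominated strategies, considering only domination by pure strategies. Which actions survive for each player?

Survivors P1:{A,B,D} P2:{P,Q,S}

P1 drop C (B beats it: P:11>3 Q:9>8 R:10>7 S:9>4)
P2 drop R (S beats it: A:11>8 B:6>1 D:10>7 E:8>3)
P1 drop E (A beats it: P:9>3 Q:9>2 S:11>3)
P1→{A,B,D} P2→{P,Q,S}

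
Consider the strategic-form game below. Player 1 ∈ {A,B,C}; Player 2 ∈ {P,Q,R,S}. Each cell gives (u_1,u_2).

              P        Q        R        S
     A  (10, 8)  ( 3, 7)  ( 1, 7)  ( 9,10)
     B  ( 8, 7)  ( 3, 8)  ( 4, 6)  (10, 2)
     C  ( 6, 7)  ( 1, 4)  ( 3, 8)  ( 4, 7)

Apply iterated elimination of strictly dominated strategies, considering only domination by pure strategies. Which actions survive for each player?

P1 drop C (B beats it: P:8>6 Q:3>1 R:4>3 S:10>4)
P2 drop R (P beats it: A:8>7 B:7>6)
P1→{A,B} P2→{P,Q,S}

Remaining: P1:{A,B} P2:{P,Q,S}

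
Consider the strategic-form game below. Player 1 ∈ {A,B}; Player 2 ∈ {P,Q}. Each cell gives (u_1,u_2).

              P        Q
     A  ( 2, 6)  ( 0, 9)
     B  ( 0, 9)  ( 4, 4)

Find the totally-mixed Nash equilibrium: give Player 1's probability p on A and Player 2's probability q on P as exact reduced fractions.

(p,q) = (5/8, 2/3)

P1 indiff ⇒ q·2+(1-q)·0 = q·0+(1-q)·4 ⇒ q(2) = (1-q)(4) ⇒ q = 2/3
P2 indiff ⇒ p·6+(1-p)·9 = p·9+(1-p)·4 ⇒ p(-3) = (1-p)(-5) ⇒ p = 5/8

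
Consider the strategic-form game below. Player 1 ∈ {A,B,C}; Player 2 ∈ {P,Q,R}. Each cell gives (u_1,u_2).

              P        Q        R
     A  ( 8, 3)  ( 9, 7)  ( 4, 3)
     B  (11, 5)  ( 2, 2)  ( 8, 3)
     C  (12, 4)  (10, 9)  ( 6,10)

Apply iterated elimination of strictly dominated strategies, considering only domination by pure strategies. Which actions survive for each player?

Remaining: P1:{B,C} P2:{P,R}

P1 drop A (C beats it: P:12>8 Q:10>9 R:6>4)
P2 drop Q (R beats it: B:3>2 C:10>9)
P1→{B,C} P2→{P,R}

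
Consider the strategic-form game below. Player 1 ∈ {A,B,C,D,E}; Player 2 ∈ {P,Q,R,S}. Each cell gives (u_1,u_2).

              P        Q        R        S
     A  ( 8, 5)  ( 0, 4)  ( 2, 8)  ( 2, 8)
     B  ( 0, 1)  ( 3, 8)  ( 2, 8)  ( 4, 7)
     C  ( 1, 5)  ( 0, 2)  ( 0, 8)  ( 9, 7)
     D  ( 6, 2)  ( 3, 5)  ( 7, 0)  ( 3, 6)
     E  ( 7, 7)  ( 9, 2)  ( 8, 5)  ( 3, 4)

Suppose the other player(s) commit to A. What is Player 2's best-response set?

u_2(P vs A) = 5
u_2(Q vs A) = 4
u_2(R vs A) = 8
u_2(S vs A) = 8
max payoff 8 at {R,S}

BR_2 = {R,S}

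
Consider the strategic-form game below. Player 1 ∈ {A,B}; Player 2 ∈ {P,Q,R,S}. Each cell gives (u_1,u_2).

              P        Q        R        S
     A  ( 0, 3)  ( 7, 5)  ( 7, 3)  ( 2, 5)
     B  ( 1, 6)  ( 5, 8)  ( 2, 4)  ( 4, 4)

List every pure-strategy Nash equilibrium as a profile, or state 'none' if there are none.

Nash profiles: (A,Q)

(A,P): not NE [P1→B gives 1>0; P2→S gives 5>3]
(A,Q): NE
(A,R): not NE [P2→S gives 5>3]
(A,S): not NE [P1→B gives 4>2]
(B,P): not NE [P2→Q gives 8>6]
(B,Q): not NE [P1→A gives 7>5]
(B,R): not NE [P1→A gives 7>2; P2→Q gives 8>4]
(B,S): not NE [P2→Q gives 8>4]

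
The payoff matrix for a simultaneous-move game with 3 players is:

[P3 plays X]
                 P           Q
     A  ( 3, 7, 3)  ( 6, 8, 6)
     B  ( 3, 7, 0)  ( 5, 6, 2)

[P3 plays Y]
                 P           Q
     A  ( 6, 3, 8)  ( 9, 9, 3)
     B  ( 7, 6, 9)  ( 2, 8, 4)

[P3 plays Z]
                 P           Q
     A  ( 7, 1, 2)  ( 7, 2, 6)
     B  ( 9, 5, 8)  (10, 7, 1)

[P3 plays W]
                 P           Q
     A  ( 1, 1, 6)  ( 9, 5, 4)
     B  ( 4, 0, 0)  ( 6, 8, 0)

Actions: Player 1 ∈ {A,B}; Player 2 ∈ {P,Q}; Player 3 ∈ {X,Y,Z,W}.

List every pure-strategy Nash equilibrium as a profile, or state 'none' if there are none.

PSNE = {(A,Q,X)}

(A,P,X): not NE [P2→Q gives 8>7; P3→Y gives 8>3]
(A,P,Y): not NE [P1→B gives 7>6; P2→Q gives 9>3]
(A,P,Z): not NE [P1→B gives 9>7; P2→Q gives 2>1; P3→Y gives 8>2]
(A,P,W): not NE [P1→B gives 4>1; P2→Q gives 5>1; P3→Y gives 8>6]
(A,Q,X): NE
(A,Q,Y): not NE [P3→Z gives 6>3]
(A,Q,Z): not NE [P1→B gives 10>7]
(A,Q,W): not NE [P3→Z gives 6>4]
(B,P,X): not NE [P3→Y gives 9>0]
(B,P,Y): not NE [P2→Q gives 8>6]
(B,P,Z): not NE [P2→Q gives 7>5; P3→Y gives 9>8]
(B,P,W): not NE [P2→Q gives 8>0; P3→Y gives 9>0]
(B,Q,X): not NE [P1→A gives 6>5; P2→P gives 7>6; P3→Y gives 4>2]
(B,Q,Y): not NE [P1→A gives 9>2]
(B,Q,Z): not NE [P3→Y gives 4>1]
(B,Q,W): not NE [P1→A gives 9>6; P3→Y gives 4>0]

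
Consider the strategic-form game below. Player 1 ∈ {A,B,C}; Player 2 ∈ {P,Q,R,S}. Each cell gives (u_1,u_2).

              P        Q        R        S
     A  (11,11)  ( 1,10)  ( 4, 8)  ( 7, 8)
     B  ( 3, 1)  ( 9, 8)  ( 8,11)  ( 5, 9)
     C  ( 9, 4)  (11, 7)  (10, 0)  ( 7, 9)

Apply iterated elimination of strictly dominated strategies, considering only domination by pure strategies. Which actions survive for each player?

P1 drop B (C beats it: P:9>3 Q:11>9 R:10>8 S:7>5)
P2 drop R (P beats it: A:11>8 C:4>0)
P1→{A,C} P2→{P,Q,S}

IESDS → P1:{A,C} P2:{P,Q,S}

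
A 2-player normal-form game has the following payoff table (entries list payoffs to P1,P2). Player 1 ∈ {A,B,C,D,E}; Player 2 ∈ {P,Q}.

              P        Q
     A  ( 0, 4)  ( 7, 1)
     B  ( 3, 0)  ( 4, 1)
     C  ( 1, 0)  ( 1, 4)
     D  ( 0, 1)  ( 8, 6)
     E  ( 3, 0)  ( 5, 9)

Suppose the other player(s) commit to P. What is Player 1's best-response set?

u_1(A vs P) = 0
u_1(B vs P) = 3
u_1(C vs P) = 1
u_1(D vs P) = 0
u_1(E vs P) = 3
max payoff 3 at {B,E}

P1 best: {B,E}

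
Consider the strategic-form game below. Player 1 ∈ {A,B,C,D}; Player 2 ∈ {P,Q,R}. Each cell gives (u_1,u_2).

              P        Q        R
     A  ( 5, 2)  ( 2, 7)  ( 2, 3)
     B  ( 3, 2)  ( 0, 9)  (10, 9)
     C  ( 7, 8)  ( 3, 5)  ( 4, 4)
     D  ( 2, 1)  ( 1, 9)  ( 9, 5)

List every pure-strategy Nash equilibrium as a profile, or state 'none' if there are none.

(A,P): not NE [P1→C gives 7>5; P2→Q gives 7>2]
(A,Q): not NE [P1→C gives 3>2]
(A,R): not NE [P1→B gives 10>2; P2→Q gives 7>3]
(B,P): not NE [P1→C gives 7>3; P2→R gives 9>2]
(B,Q): not NE [P1→C gives 3>0]
(B,R): NE
(C,P): NE
(C,Q): not NE [P2→P gives 8>5]
(C,R): not NE [P1→B gives 10>4; P2→P gives 8>4]
(D,P): not NE [P1→C gives 7>2; P2→Q gives 9>1]
(D,Q): not NE [P1→C gives 3>1]
(D,R): not NE [P1→B gives 10>9; P2→Q gives 9>5]

Nash profiles: (B,R), (C,P)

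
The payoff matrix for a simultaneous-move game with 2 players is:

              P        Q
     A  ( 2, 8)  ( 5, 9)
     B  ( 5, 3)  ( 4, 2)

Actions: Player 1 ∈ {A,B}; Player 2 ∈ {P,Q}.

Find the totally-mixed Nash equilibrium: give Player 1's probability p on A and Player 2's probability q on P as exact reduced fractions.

P1 indiff ⇒ q·2+(1-q)·5 = q·5+(1-q)·4 ⇒ q(-3) = (1-q)(-1) ⇒ q = 1/4
P2 indiff ⇒ p·8+(1-p)·3 = p·9+(1-p)·2 ⇒ p(-1) = (1-p)(-1) ⇒ p = 1/2

p=1/2, q=1/4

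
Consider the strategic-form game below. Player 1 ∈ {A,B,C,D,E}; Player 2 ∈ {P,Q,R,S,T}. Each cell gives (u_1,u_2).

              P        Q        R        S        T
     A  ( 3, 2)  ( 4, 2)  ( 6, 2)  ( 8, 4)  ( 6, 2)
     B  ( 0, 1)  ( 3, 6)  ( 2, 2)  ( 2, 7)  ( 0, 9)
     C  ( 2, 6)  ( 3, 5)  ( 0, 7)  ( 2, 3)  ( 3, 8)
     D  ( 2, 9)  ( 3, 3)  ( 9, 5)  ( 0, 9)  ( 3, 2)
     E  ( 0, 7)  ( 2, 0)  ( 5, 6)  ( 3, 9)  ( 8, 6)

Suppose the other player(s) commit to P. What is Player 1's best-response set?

u_1(A vs P) = 3
u_1(B vs P) = 0
u_1(C vs P) = 2
u_1(D vs P) = 2
u_1(E vs P) = 0
max payoff 3 at {A}

BR_1 = {A}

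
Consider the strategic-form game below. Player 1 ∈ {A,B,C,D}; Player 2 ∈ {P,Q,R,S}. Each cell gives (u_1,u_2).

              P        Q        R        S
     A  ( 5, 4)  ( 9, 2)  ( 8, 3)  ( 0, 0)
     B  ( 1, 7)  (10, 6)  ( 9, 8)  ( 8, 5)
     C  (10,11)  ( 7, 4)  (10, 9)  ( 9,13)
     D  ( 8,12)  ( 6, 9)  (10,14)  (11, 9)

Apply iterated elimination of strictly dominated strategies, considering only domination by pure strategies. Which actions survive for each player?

P2 drop Q (P beats it: A:4>2 B:7>6 C:11>4 D:12>9)
P1 drop A (C beats it: P:10>5 R:10>8 S:9>0)
P1 drop B (C beats it: P:10>1 R:10>9 S:9>8)
P1→{C,D} P2→{P,R,S}

Survivors P1:{C,D} P2:{P,R,S}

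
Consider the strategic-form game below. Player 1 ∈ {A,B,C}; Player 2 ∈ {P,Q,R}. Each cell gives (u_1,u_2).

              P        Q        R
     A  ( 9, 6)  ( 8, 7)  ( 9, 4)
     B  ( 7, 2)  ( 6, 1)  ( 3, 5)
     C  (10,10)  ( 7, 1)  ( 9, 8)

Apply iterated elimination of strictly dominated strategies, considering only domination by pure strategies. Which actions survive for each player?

IESDS → P1:{A,C} P2:{P,Q}

P1 drop B (A beats it: P:9>7 Q:8>6 R:9>3)
P2 drop R (P beats it: A:6>4 C:10>8)
P1→{A,C} P2→{P,Q}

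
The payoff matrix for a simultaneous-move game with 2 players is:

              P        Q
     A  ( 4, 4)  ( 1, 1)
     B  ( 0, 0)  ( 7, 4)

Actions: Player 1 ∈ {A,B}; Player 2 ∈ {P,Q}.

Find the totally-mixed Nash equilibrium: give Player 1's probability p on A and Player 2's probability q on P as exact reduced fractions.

P1 indiff ⇒ q·4+(1-q)·1 = q·0+(1-q)·7 ⇒ q(4) = (1-q)(6) ⇒ q = 3/5
P2 indiff ⇒ p·4+(1-p)·0 = p·1+(1-p)·4 ⇒ p(3) = (1-p)(4) ⇒ p = 4/7

P1 mixes 4/7 on A; P2 mixes 3/5 on P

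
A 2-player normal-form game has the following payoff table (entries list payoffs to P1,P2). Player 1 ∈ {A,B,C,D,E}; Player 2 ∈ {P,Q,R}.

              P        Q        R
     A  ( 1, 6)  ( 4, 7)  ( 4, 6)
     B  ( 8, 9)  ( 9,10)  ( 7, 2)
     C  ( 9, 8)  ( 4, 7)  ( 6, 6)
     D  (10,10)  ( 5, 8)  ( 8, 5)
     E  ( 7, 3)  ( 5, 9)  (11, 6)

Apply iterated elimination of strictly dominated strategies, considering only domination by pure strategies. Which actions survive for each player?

IESDS → P1:{B,D} P2:{P,Q}

P1 drop A (B beats it: P:8>1 Q:9>4 R:7>4)
P1 drop C (D beats it: P:10>9 Q:5>4 R:8>6)
P2 drop R (Q beats it: B:10>2 D:8>5 E:9>6)
P1 drop E (B beats it: P:8>7 Q:9>5)
P1→{B,D} P2→{P,Q}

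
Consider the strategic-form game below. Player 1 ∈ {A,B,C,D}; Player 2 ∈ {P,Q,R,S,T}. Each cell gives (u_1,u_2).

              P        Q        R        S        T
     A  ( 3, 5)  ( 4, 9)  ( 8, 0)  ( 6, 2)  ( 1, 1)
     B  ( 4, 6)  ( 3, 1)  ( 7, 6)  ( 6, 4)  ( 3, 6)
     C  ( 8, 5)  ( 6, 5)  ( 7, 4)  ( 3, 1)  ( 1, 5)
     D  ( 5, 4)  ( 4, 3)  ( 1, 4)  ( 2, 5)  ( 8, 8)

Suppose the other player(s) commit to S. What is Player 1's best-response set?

u_1(A vs S) = 6
u_1(B vs S) = 6
u_1(C vs S) = 3
u_1(D vs S) = 2
max payoff 6 at {A,B}

P1 best: {A,B}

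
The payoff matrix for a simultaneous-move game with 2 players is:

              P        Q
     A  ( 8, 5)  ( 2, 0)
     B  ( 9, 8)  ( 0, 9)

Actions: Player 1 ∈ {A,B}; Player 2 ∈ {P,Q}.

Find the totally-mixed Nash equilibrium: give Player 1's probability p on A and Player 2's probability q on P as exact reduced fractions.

(p,q) = (1/6, 2/3)

P1 indiff ⇒ q·8+(1-q)·2 = q·9+(1-q)·0 ⇒ q(-1) = (1-q)(-2) ⇒ q = 2/3
P2 indiff ⇒ p·5+(1-p)·8 = p·0+(1-p)·9 ⇒ p(5) = (1-p)(1) ⇒ p = 1/6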